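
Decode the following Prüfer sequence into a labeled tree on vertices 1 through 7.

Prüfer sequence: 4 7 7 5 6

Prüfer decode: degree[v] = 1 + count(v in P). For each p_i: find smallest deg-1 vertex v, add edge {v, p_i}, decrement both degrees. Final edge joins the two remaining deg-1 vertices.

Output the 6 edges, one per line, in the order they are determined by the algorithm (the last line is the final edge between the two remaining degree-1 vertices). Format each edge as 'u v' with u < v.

Initial degrees: {1:1, 2:1, 3:1, 4:2, 5:2, 6:2, 7:3}
Step 1: smallest deg-1 vertex = 1, p_1 = 4. Add edge {1,4}. Now deg[1]=0, deg[4]=1.
Step 2: smallest deg-1 vertex = 2, p_2 = 7. Add edge {2,7}. Now deg[2]=0, deg[7]=2.
Step 3: smallest deg-1 vertex = 3, p_3 = 7. Add edge {3,7}. Now deg[3]=0, deg[7]=1.
Step 4: smallest deg-1 vertex = 4, p_4 = 5. Add edge {4,5}. Now deg[4]=0, deg[5]=1.
Step 5: smallest deg-1 vertex = 5, p_5 = 6. Add edge {5,6}. Now deg[5]=0, deg[6]=1.
Final: two remaining deg-1 vertices are 6, 7. Add edge {6,7}.

Answer: 1 4
2 7
3 7
4 5
5 6
6 7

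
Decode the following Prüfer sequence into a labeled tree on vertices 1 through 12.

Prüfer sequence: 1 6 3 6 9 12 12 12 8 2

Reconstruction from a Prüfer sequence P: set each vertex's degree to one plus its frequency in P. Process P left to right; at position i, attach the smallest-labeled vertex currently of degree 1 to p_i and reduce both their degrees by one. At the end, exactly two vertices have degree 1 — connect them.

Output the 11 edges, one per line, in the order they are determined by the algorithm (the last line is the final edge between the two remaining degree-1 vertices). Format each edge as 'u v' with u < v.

Answer: 1 4
1 6
3 5
3 6
6 9
7 12
9 12
10 12
8 11
2 8
2 12

Derivation:
Initial degrees: {1:2, 2:2, 3:2, 4:1, 5:1, 6:3, 7:1, 8:2, 9:2, 10:1, 11:1, 12:4}
Step 1: smallest deg-1 vertex = 4, p_1 = 1. Add edge {1,4}. Now deg[4]=0, deg[1]=1.
Step 2: smallest deg-1 vertex = 1, p_2 = 6. Add edge {1,6}. Now deg[1]=0, deg[6]=2.
Step 3: smallest deg-1 vertex = 5, p_3 = 3. Add edge {3,5}. Now deg[5]=0, deg[3]=1.
Step 4: smallest deg-1 vertex = 3, p_4 = 6. Add edge {3,6}. Now deg[3]=0, deg[6]=1.
Step 5: smallest deg-1 vertex = 6, p_5 = 9. Add edge {6,9}. Now deg[6]=0, deg[9]=1.
Step 6: smallest deg-1 vertex = 7, p_6 = 12. Add edge {7,12}. Now deg[7]=0, deg[12]=3.
Step 7: smallest deg-1 vertex = 9, p_7 = 12. Add edge {9,12}. Now deg[9]=0, deg[12]=2.
Step 8: smallest deg-1 vertex = 10, p_8 = 12. Add edge {10,12}. Now deg[10]=0, deg[12]=1.
Step 9: smallest deg-1 vertex = 11, p_9 = 8. Add edge {8,11}. Now deg[11]=0, deg[8]=1.
Step 10: smallest deg-1 vertex = 8, p_10 = 2. Add edge {2,8}. Now deg[8]=0, deg[2]=1.
Final: two remaining deg-1 vertices are 2, 12. Add edge {2,12}.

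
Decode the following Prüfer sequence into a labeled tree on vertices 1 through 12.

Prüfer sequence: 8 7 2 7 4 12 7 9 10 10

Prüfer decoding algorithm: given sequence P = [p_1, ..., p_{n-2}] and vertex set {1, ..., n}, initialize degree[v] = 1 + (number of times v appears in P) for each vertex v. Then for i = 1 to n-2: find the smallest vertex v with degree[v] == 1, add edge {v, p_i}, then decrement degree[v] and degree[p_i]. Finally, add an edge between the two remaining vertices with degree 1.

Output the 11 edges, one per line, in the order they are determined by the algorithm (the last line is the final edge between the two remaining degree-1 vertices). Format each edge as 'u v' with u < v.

Initial degrees: {1:1, 2:2, 3:1, 4:2, 5:1, 6:1, 7:4, 8:2, 9:2, 10:3, 11:1, 12:2}
Step 1: smallest deg-1 vertex = 1, p_1 = 8. Add edge {1,8}. Now deg[1]=0, deg[8]=1.
Step 2: smallest deg-1 vertex = 3, p_2 = 7. Add edge {3,7}. Now deg[3]=0, deg[7]=3.
Step 3: smallest deg-1 vertex = 5, p_3 = 2. Add edge {2,5}. Now deg[5]=0, deg[2]=1.
Step 4: smallest deg-1 vertex = 2, p_4 = 7. Add edge {2,7}. Now deg[2]=0, deg[7]=2.
Step 5: smallest deg-1 vertex = 6, p_5 = 4. Add edge {4,6}. Now deg[6]=0, deg[4]=1.
Step 6: smallest deg-1 vertex = 4, p_6 = 12. Add edge {4,12}. Now deg[4]=0, deg[12]=1.
Step 7: smallest deg-1 vertex = 8, p_7 = 7. Add edge {7,8}. Now deg[8]=0, deg[7]=1.
Step 8: smallest deg-1 vertex = 7, p_8 = 9. Add edge {7,9}. Now deg[7]=0, deg[9]=1.
Step 9: smallest deg-1 vertex = 9, p_9 = 10. Add edge {9,10}. Now deg[9]=0, deg[10]=2.
Step 10: smallest deg-1 vertex = 11, p_10 = 10. Add edge {10,11}. Now deg[11]=0, deg[10]=1.
Final: two remaining deg-1 vertices are 10, 12. Add edge {10,12}.

Answer: 1 8
3 7
2 5
2 7
4 6
4 12
7 8
7 9
9 10
10 11
10 12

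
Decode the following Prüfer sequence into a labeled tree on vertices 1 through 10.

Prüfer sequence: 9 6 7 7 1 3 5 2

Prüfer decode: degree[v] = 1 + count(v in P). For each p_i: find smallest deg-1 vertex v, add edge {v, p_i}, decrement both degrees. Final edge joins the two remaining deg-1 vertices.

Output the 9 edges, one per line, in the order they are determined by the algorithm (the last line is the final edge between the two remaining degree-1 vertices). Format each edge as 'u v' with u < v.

Answer: 4 9
6 8
6 7
7 9
1 7
1 3
3 5
2 5
2 10

Derivation:
Initial degrees: {1:2, 2:2, 3:2, 4:1, 5:2, 6:2, 7:3, 8:1, 9:2, 10:1}
Step 1: smallest deg-1 vertex = 4, p_1 = 9. Add edge {4,9}. Now deg[4]=0, deg[9]=1.
Step 2: smallest deg-1 vertex = 8, p_2 = 6. Add edge {6,8}. Now deg[8]=0, deg[6]=1.
Step 3: smallest deg-1 vertex = 6, p_3 = 7. Add edge {6,7}. Now deg[6]=0, deg[7]=2.
Step 4: smallest deg-1 vertex = 9, p_4 = 7. Add edge {7,9}. Now deg[9]=0, deg[7]=1.
Step 5: smallest deg-1 vertex = 7, p_5 = 1. Add edge {1,7}. Now deg[7]=0, deg[1]=1.
Step 6: smallest deg-1 vertex = 1, p_6 = 3. Add edge {1,3}. Now deg[1]=0, deg[3]=1.
Step 7: smallest deg-1 vertex = 3, p_7 = 5. Add edge {3,5}. Now deg[3]=0, deg[5]=1.
Step 8: smallest deg-1 vertex = 5, p_8 = 2. Add edge {2,5}. Now deg[5]=0, deg[2]=1.
Final: two remaining deg-1 vertices are 2, 10. Add edge {2,10}.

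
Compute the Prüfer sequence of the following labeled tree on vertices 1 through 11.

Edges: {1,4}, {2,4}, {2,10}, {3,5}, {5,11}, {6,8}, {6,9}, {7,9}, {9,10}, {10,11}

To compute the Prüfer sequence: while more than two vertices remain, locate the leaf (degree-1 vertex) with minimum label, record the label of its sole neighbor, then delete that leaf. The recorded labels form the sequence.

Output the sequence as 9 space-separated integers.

Answer: 4 5 2 10 11 9 6 9 10

Derivation:
Step 1: leaves = {1,3,7,8}. Remove smallest leaf 1, emit neighbor 4.
Step 2: leaves = {3,4,7,8}. Remove smallest leaf 3, emit neighbor 5.
Step 3: leaves = {4,5,7,8}. Remove smallest leaf 4, emit neighbor 2.
Step 4: leaves = {2,5,7,8}. Remove smallest leaf 2, emit neighbor 10.
Step 5: leaves = {5,7,8}. Remove smallest leaf 5, emit neighbor 11.
Step 6: leaves = {7,8,11}. Remove smallest leaf 7, emit neighbor 9.
Step 7: leaves = {8,11}. Remove smallest leaf 8, emit neighbor 6.
Step 8: leaves = {6,11}. Remove smallest leaf 6, emit neighbor 9.
Step 9: leaves = {9,11}. Remove smallest leaf 9, emit neighbor 10.
Done: 2 vertices remain (10, 11). Sequence = [4 5 2 10 11 9 6 9 10]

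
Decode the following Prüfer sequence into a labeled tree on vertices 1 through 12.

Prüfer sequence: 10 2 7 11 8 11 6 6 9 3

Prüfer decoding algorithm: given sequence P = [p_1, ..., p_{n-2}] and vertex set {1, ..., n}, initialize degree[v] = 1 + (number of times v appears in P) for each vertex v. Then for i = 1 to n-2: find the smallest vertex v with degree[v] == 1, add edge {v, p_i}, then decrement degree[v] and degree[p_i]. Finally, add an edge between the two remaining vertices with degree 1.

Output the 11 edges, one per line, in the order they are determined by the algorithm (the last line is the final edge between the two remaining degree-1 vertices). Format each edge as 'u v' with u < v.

Initial degrees: {1:1, 2:2, 3:2, 4:1, 5:1, 6:3, 7:2, 8:2, 9:2, 10:2, 11:3, 12:1}
Step 1: smallest deg-1 vertex = 1, p_1 = 10. Add edge {1,10}. Now deg[1]=0, deg[10]=1.
Step 2: smallest deg-1 vertex = 4, p_2 = 2. Add edge {2,4}. Now deg[4]=0, deg[2]=1.
Step 3: smallest deg-1 vertex = 2, p_3 = 7. Add edge {2,7}. Now deg[2]=0, deg[7]=1.
Step 4: smallest deg-1 vertex = 5, p_4 = 11. Add edge {5,11}. Now deg[5]=0, deg[11]=2.
Step 5: smallest deg-1 vertex = 7, p_5 = 8. Add edge {7,8}. Now deg[7]=0, deg[8]=1.
Step 6: smallest deg-1 vertex = 8, p_6 = 11. Add edge {8,11}. Now deg[8]=0, deg[11]=1.
Step 7: smallest deg-1 vertex = 10, p_7 = 6. Add edge {6,10}. Now deg[10]=0, deg[6]=2.
Step 8: smallest deg-1 vertex = 11, p_8 = 6. Add edge {6,11}. Now deg[11]=0, deg[6]=1.
Step 9: smallest deg-1 vertex = 6, p_9 = 9. Add edge {6,9}. Now deg[6]=0, deg[9]=1.
Step 10: smallest deg-1 vertex = 9, p_10 = 3. Add edge {3,9}. Now deg[9]=0, deg[3]=1.
Final: two remaining deg-1 vertices are 3, 12. Add edge {3,12}.

Answer: 1 10
2 4
2 7
5 11
7 8
8 11
6 10
6 11
6 9
3 9
3 12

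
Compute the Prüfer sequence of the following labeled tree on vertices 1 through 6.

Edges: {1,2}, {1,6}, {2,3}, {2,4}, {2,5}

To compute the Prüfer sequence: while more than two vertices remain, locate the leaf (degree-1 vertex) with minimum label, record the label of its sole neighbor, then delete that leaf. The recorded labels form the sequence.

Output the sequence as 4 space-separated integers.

Step 1: leaves = {3,4,5,6}. Remove smallest leaf 3, emit neighbor 2.
Step 2: leaves = {4,5,6}. Remove smallest leaf 4, emit neighbor 2.
Step 3: leaves = {5,6}. Remove smallest leaf 5, emit neighbor 2.
Step 4: leaves = {2,6}. Remove smallest leaf 2, emit neighbor 1.
Done: 2 vertices remain (1, 6). Sequence = [2 2 2 1]

Answer: 2 2 2 1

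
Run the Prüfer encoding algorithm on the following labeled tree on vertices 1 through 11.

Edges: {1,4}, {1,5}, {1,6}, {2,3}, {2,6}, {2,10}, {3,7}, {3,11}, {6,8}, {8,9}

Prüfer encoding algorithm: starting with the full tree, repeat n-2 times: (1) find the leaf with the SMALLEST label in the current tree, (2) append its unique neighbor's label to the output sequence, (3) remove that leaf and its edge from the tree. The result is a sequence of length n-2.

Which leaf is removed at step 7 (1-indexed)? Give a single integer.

Answer: 6

Derivation:
Step 1: current leaves = {4,5,7,9,10,11}. Remove leaf 4 (neighbor: 1).
Step 2: current leaves = {5,7,9,10,11}. Remove leaf 5 (neighbor: 1).
Step 3: current leaves = {1,7,9,10,11}. Remove leaf 1 (neighbor: 6).
Step 4: current leaves = {7,9,10,11}. Remove leaf 7 (neighbor: 3).
Step 5: current leaves = {9,10,11}. Remove leaf 9 (neighbor: 8).
Step 6: current leaves = {8,10,11}. Remove leaf 8 (neighbor: 6).
Step 7: current leaves = {6,10,11}. Remove leaf 6 (neighbor: 2).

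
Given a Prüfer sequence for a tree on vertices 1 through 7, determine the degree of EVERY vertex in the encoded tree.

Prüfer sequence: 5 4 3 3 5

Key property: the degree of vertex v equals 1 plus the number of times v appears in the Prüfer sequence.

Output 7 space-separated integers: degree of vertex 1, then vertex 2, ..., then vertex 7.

Answer: 1 1 3 2 3 1 1

Derivation:
p_1 = 5: count[5] becomes 1
p_2 = 4: count[4] becomes 1
p_3 = 3: count[3] becomes 1
p_4 = 3: count[3] becomes 2
p_5 = 5: count[5] becomes 2
Degrees (1 + count): deg[1]=1+0=1, deg[2]=1+0=1, deg[3]=1+2=3, deg[4]=1+1=2, deg[5]=1+2=3, deg[6]=1+0=1, deg[7]=1+0=1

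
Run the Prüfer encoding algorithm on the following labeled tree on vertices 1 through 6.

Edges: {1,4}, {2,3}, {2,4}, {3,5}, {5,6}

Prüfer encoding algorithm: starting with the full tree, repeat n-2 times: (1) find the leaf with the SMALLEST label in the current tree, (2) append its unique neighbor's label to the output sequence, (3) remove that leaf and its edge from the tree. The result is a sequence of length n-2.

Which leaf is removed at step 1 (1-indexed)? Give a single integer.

Step 1: current leaves = {1,6}. Remove leaf 1 (neighbor: 4).

Answer: 1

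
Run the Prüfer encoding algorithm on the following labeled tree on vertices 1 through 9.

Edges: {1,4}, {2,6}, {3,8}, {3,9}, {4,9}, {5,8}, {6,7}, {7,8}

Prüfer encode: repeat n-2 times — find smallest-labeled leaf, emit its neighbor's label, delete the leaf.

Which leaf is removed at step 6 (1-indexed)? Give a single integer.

Answer: 7

Derivation:
Step 1: current leaves = {1,2,5}. Remove leaf 1 (neighbor: 4).
Step 2: current leaves = {2,4,5}. Remove leaf 2 (neighbor: 6).
Step 3: current leaves = {4,5,6}. Remove leaf 4 (neighbor: 9).
Step 4: current leaves = {5,6,9}. Remove leaf 5 (neighbor: 8).
Step 5: current leaves = {6,9}. Remove leaf 6 (neighbor: 7).
Step 6: current leaves = {7,9}. Remove leaf 7 (neighbor: 8).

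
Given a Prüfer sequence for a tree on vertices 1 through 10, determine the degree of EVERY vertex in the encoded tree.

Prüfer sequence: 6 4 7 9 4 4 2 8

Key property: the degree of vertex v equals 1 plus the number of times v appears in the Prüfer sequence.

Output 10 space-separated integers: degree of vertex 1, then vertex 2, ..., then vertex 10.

p_1 = 6: count[6] becomes 1
p_2 = 4: count[4] becomes 1
p_3 = 7: count[7] becomes 1
p_4 = 9: count[9] becomes 1
p_5 = 4: count[4] becomes 2
p_6 = 4: count[4] becomes 3
p_7 = 2: count[2] becomes 1
p_8 = 8: count[8] becomes 1
Degrees (1 + count): deg[1]=1+0=1, deg[2]=1+1=2, deg[3]=1+0=1, deg[4]=1+3=4, deg[5]=1+0=1, deg[6]=1+1=2, deg[7]=1+1=2, deg[8]=1+1=2, deg[9]=1+1=2, deg[10]=1+0=1

Answer: 1 2 1 4 1 2 2 2 2 1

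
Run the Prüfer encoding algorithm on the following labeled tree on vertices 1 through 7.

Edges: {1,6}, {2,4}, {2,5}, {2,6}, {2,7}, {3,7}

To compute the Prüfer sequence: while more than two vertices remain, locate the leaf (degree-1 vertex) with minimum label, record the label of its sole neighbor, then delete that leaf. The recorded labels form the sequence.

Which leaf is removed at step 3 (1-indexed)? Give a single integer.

Step 1: current leaves = {1,3,4,5}. Remove leaf 1 (neighbor: 6).
Step 2: current leaves = {3,4,5,6}. Remove leaf 3 (neighbor: 7).
Step 3: current leaves = {4,5,6,7}. Remove leaf 4 (neighbor: 2).

Answer: 4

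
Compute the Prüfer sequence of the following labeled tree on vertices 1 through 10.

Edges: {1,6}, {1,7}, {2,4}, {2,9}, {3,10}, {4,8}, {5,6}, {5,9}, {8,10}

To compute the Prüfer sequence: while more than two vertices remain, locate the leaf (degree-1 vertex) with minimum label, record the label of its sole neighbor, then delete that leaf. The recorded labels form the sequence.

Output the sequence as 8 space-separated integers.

Step 1: leaves = {3,7}. Remove smallest leaf 3, emit neighbor 10.
Step 2: leaves = {7,10}. Remove smallest leaf 7, emit neighbor 1.
Step 3: leaves = {1,10}. Remove smallest leaf 1, emit neighbor 6.
Step 4: leaves = {6,10}. Remove smallest leaf 6, emit neighbor 5.
Step 5: leaves = {5,10}. Remove smallest leaf 5, emit neighbor 9.
Step 6: leaves = {9,10}. Remove smallest leaf 9, emit neighbor 2.
Step 7: leaves = {2,10}. Remove smallest leaf 2, emit neighbor 4.
Step 8: leaves = {4,10}. Remove smallest leaf 4, emit neighbor 8.
Done: 2 vertices remain (8, 10). Sequence = [10 1 6 5 9 2 4 8]

Answer: 10 1 6 5 9 2 4 8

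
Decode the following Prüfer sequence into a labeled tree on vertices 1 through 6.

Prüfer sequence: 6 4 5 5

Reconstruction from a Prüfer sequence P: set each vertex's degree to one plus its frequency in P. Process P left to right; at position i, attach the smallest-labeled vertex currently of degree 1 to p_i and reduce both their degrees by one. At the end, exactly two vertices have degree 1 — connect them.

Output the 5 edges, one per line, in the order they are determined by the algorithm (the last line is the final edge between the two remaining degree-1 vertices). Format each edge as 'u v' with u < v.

Initial degrees: {1:1, 2:1, 3:1, 4:2, 5:3, 6:2}
Step 1: smallest deg-1 vertex = 1, p_1 = 6. Add edge {1,6}. Now deg[1]=0, deg[6]=1.
Step 2: smallest deg-1 vertex = 2, p_2 = 4. Add edge {2,4}. Now deg[2]=0, deg[4]=1.
Step 3: smallest deg-1 vertex = 3, p_3 = 5. Add edge {3,5}. Now deg[3]=0, deg[5]=2.
Step 4: smallest deg-1 vertex = 4, p_4 = 5. Add edge {4,5}. Now deg[4]=0, deg[5]=1.
Final: two remaining deg-1 vertices are 5, 6. Add edge {5,6}.

Answer: 1 6
2 4
3 5
4 5
5 6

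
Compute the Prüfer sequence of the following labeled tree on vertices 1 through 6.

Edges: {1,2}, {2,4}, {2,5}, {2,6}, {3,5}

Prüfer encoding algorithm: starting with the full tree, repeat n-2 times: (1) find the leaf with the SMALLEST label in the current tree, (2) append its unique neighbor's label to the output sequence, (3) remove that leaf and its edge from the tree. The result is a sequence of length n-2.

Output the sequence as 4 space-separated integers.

Answer: 2 5 2 2

Derivation:
Step 1: leaves = {1,3,4,6}. Remove smallest leaf 1, emit neighbor 2.
Step 2: leaves = {3,4,6}. Remove smallest leaf 3, emit neighbor 5.
Step 3: leaves = {4,5,6}. Remove smallest leaf 4, emit neighbor 2.
Step 4: leaves = {5,6}. Remove smallest leaf 5, emit neighbor 2.
Done: 2 vertices remain (2, 6). Sequence = [2 5 2 2]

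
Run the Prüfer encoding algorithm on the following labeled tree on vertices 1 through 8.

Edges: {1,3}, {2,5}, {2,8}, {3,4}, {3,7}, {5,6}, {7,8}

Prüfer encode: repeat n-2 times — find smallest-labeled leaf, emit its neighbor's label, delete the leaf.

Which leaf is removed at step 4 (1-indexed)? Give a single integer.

Answer: 6

Derivation:
Step 1: current leaves = {1,4,6}. Remove leaf 1 (neighbor: 3).
Step 2: current leaves = {4,6}. Remove leaf 4 (neighbor: 3).
Step 3: current leaves = {3,6}. Remove leaf 3 (neighbor: 7).
Step 4: current leaves = {6,7}. Remove leaf 6 (neighbor: 5).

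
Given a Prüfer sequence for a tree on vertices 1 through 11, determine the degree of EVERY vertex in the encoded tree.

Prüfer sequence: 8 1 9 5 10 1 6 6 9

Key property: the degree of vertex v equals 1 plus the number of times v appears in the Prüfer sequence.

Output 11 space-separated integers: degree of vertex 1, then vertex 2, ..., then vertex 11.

Answer: 3 1 1 1 2 3 1 2 3 2 1

Derivation:
p_1 = 8: count[8] becomes 1
p_2 = 1: count[1] becomes 1
p_3 = 9: count[9] becomes 1
p_4 = 5: count[5] becomes 1
p_5 = 10: count[10] becomes 1
p_6 = 1: count[1] becomes 2
p_7 = 6: count[6] becomes 1
p_8 = 6: count[6] becomes 2
p_9 = 9: count[9] becomes 2
Degrees (1 + count): deg[1]=1+2=3, deg[2]=1+0=1, deg[3]=1+0=1, deg[4]=1+0=1, deg[5]=1+1=2, deg[6]=1+2=3, deg[7]=1+0=1, deg[8]=1+1=2, deg[9]=1+2=3, deg[10]=1+1=2, deg[11]=1+0=1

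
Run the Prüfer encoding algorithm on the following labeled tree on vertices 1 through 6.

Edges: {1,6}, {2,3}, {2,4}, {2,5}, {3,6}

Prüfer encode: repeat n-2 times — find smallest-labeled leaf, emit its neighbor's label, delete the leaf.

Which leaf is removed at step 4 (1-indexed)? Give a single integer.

Answer: 2

Derivation:
Step 1: current leaves = {1,4,5}. Remove leaf 1 (neighbor: 6).
Step 2: current leaves = {4,5,6}. Remove leaf 4 (neighbor: 2).
Step 3: current leaves = {5,6}. Remove leaf 5 (neighbor: 2).
Step 4: current leaves = {2,6}. Remove leaf 2 (neighbor: 3).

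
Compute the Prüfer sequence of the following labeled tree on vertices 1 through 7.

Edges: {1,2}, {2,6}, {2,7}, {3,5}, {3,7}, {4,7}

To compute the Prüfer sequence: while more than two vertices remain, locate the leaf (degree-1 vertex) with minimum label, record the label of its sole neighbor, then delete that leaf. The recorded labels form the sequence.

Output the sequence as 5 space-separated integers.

Answer: 2 7 3 7 2

Derivation:
Step 1: leaves = {1,4,5,6}. Remove smallest leaf 1, emit neighbor 2.
Step 2: leaves = {4,5,6}. Remove smallest leaf 4, emit neighbor 7.
Step 3: leaves = {5,6}. Remove smallest leaf 5, emit neighbor 3.
Step 4: leaves = {3,6}. Remove smallest leaf 3, emit neighbor 7.
Step 5: leaves = {6,7}. Remove smallest leaf 6, emit neighbor 2.
Done: 2 vertices remain (2, 7). Sequence = [2 7 3 7 2]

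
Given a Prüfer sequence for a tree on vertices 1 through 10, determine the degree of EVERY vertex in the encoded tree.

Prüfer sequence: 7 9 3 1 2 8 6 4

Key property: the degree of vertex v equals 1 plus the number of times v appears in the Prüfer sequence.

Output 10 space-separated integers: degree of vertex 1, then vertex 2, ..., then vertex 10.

p_1 = 7: count[7] becomes 1
p_2 = 9: count[9] becomes 1
p_3 = 3: count[3] becomes 1
p_4 = 1: count[1] becomes 1
p_5 = 2: count[2] becomes 1
p_6 = 8: count[8] becomes 1
p_7 = 6: count[6] becomes 1
p_8 = 4: count[4] becomes 1
Degrees (1 + count): deg[1]=1+1=2, deg[2]=1+1=2, deg[3]=1+1=2, deg[4]=1+1=2, deg[5]=1+0=1, deg[6]=1+1=2, deg[7]=1+1=2, deg[8]=1+1=2, deg[9]=1+1=2, deg[10]=1+0=1

Answer: 2 2 2 2 1 2 2 2 2 1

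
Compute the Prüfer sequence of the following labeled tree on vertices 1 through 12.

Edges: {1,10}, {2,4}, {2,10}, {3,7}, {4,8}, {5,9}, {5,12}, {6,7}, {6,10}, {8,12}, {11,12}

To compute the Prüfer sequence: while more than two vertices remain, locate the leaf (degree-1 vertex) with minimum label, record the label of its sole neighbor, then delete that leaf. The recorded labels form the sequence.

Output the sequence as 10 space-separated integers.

Answer: 10 7 6 10 5 12 2 4 8 12

Derivation:
Step 1: leaves = {1,3,9,11}. Remove smallest leaf 1, emit neighbor 10.
Step 2: leaves = {3,9,11}. Remove smallest leaf 3, emit neighbor 7.
Step 3: leaves = {7,9,11}. Remove smallest leaf 7, emit neighbor 6.
Step 4: leaves = {6,9,11}. Remove smallest leaf 6, emit neighbor 10.
Step 5: leaves = {9,10,11}. Remove smallest leaf 9, emit neighbor 5.
Step 6: leaves = {5,10,11}. Remove smallest leaf 5, emit neighbor 12.
Step 7: leaves = {10,11}. Remove smallest leaf 10, emit neighbor 2.
Step 8: leaves = {2,11}. Remove smallest leaf 2, emit neighbor 4.
Step 9: leaves = {4,11}. Remove smallest leaf 4, emit neighbor 8.
Step 10: leaves = {8,11}. Remove smallest leaf 8, emit neighbor 12.
Done: 2 vertices remain (11, 12). Sequence = [10 7 6 10 5 12 2 4 8 12]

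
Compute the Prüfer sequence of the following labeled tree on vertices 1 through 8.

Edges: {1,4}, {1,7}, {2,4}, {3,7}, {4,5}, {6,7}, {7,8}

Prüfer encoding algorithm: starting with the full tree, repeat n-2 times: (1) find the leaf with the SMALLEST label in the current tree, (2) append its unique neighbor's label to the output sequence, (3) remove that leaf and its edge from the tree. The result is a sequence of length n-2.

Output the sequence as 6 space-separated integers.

Step 1: leaves = {2,3,5,6,8}. Remove smallest leaf 2, emit neighbor 4.
Step 2: leaves = {3,5,6,8}. Remove smallest leaf 3, emit neighbor 7.
Step 3: leaves = {5,6,8}. Remove smallest leaf 5, emit neighbor 4.
Step 4: leaves = {4,6,8}. Remove smallest leaf 4, emit neighbor 1.
Step 5: leaves = {1,6,8}. Remove smallest leaf 1, emit neighbor 7.
Step 6: leaves = {6,8}. Remove smallest leaf 6, emit neighbor 7.
Done: 2 vertices remain (7, 8). Sequence = [4 7 4 1 7 7]

Answer: 4 7 4 1 7 7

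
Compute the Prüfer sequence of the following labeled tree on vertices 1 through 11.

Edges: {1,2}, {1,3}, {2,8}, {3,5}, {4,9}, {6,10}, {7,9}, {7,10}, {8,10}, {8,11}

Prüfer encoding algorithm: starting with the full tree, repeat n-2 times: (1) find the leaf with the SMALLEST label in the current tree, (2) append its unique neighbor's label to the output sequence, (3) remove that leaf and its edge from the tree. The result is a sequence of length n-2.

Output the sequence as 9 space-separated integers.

Answer: 9 3 1 2 8 10 7 10 8

Derivation:
Step 1: leaves = {4,5,6,11}. Remove smallest leaf 4, emit neighbor 9.
Step 2: leaves = {5,6,9,11}. Remove smallest leaf 5, emit neighbor 3.
Step 3: leaves = {3,6,9,11}. Remove smallest leaf 3, emit neighbor 1.
Step 4: leaves = {1,6,9,11}. Remove smallest leaf 1, emit neighbor 2.
Step 5: leaves = {2,6,9,11}. Remove smallest leaf 2, emit neighbor 8.
Step 6: leaves = {6,9,11}. Remove smallest leaf 6, emit neighbor 10.
Step 7: leaves = {9,11}. Remove smallest leaf 9, emit neighbor 7.
Step 8: leaves = {7,11}. Remove smallest leaf 7, emit neighbor 10.
Step 9: leaves = {10,11}. Remove smallest leaf 10, emit neighbor 8.
Done: 2 vertices remain (8, 11). Sequence = [9 3 1 2 8 10 7 10 8]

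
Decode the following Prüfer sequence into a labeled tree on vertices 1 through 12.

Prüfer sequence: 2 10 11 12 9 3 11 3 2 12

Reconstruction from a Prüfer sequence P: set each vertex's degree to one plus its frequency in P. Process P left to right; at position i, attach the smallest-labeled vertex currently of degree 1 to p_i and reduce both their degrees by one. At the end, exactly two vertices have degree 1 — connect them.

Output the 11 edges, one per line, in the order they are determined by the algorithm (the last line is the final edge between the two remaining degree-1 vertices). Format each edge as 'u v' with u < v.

Answer: 1 2
4 10
5 11
6 12
7 9
3 8
9 11
3 10
2 3
2 12
11 12

Derivation:
Initial degrees: {1:1, 2:3, 3:3, 4:1, 5:1, 6:1, 7:1, 8:1, 9:2, 10:2, 11:3, 12:3}
Step 1: smallest deg-1 vertex = 1, p_1 = 2. Add edge {1,2}. Now deg[1]=0, deg[2]=2.
Step 2: smallest deg-1 vertex = 4, p_2 = 10. Add edge {4,10}. Now deg[4]=0, deg[10]=1.
Step 3: smallest deg-1 vertex = 5, p_3 = 11. Add edge {5,11}. Now deg[5]=0, deg[11]=2.
Step 4: smallest deg-1 vertex = 6, p_4 = 12. Add edge {6,12}. Now deg[6]=0, deg[12]=2.
Step 5: smallest deg-1 vertex = 7, p_5 = 9. Add edge {7,9}. Now deg[7]=0, deg[9]=1.
Step 6: smallest deg-1 vertex = 8, p_6 = 3. Add edge {3,8}. Now deg[8]=0, deg[3]=2.
Step 7: smallest deg-1 vertex = 9, p_7 = 11. Add edge {9,11}. Now deg[9]=0, deg[11]=1.
Step 8: smallest deg-1 vertex = 10, p_8 = 3. Add edge {3,10}. Now deg[10]=0, deg[3]=1.
Step 9: smallest deg-1 vertex = 3, p_9 = 2. Add edge {2,3}. Now deg[3]=0, deg[2]=1.
Step 10: smallest deg-1 vertex = 2, p_10 = 12. Add edge {2,12}. Now deg[2]=0, deg[12]=1.
Final: two remaining deg-1 vertices are 11, 12. Add edge {11,12}.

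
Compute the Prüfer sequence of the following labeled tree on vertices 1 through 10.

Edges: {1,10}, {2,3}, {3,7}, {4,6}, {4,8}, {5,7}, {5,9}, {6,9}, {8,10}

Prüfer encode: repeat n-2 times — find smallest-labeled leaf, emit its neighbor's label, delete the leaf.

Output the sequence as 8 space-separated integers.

Answer: 10 3 7 5 9 6 4 8

Derivation:
Step 1: leaves = {1,2}. Remove smallest leaf 1, emit neighbor 10.
Step 2: leaves = {2,10}. Remove smallest leaf 2, emit neighbor 3.
Step 3: leaves = {3,10}. Remove smallest leaf 3, emit neighbor 7.
Step 4: leaves = {7,10}. Remove smallest leaf 7, emit neighbor 5.
Step 5: leaves = {5,10}. Remove smallest leaf 5, emit neighbor 9.
Step 6: leaves = {9,10}. Remove smallest leaf 9, emit neighbor 6.
Step 7: leaves = {6,10}. Remove smallest leaf 6, emit neighbor 4.
Step 8: leaves = {4,10}. Remove smallest leaf 4, emit neighbor 8.
Done: 2 vertices remain (8, 10). Sequence = [10 3 7 5 9 6 4 8]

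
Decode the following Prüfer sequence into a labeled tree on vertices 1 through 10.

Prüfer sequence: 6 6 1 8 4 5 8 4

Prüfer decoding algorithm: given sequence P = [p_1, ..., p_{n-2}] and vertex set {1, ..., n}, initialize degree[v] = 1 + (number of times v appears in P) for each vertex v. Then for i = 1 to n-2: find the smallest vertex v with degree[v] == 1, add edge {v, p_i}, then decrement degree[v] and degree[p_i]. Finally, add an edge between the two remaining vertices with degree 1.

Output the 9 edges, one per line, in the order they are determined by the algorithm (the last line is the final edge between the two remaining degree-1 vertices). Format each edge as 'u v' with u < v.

Initial degrees: {1:2, 2:1, 3:1, 4:3, 5:2, 6:3, 7:1, 8:3, 9:1, 10:1}
Step 1: smallest deg-1 vertex = 2, p_1 = 6. Add edge {2,6}. Now deg[2]=0, deg[6]=2.
Step 2: smallest deg-1 vertex = 3, p_2 = 6. Add edge {3,6}. Now deg[3]=0, deg[6]=1.
Step 3: smallest deg-1 vertex = 6, p_3 = 1. Add edge {1,6}. Now deg[6]=0, deg[1]=1.
Step 4: smallest deg-1 vertex = 1, p_4 = 8. Add edge {1,8}. Now deg[1]=0, deg[8]=2.
Step 5: smallest deg-1 vertex = 7, p_5 = 4. Add edge {4,7}. Now deg[7]=0, deg[4]=2.
Step 6: smallest deg-1 vertex = 9, p_6 = 5. Add edge {5,9}. Now deg[9]=0, deg[5]=1.
Step 7: smallest deg-1 vertex = 5, p_7 = 8. Add edge {5,8}. Now deg[5]=0, deg[8]=1.
Step 8: smallest deg-1 vertex = 8, p_8 = 4. Add edge {4,8}. Now deg[8]=0, deg[4]=1.
Final: two remaining deg-1 vertices are 4, 10. Add edge {4,10}.

Answer: 2 6
3 6
1 6
1 8
4 7
5 9
5 8
4 8
4 10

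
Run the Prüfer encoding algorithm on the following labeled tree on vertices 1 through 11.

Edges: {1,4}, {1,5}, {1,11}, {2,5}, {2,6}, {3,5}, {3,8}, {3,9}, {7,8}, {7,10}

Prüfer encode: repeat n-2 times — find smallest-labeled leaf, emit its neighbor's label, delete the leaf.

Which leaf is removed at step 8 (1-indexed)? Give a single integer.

Step 1: current leaves = {4,6,9,10,11}. Remove leaf 4 (neighbor: 1).
Step 2: current leaves = {6,9,10,11}. Remove leaf 6 (neighbor: 2).
Step 3: current leaves = {2,9,10,11}. Remove leaf 2 (neighbor: 5).
Step 4: current leaves = {9,10,11}. Remove leaf 9 (neighbor: 3).
Step 5: current leaves = {10,11}. Remove leaf 10 (neighbor: 7).
Step 6: current leaves = {7,11}. Remove leaf 7 (neighbor: 8).
Step 7: current leaves = {8,11}. Remove leaf 8 (neighbor: 3).
Step 8: current leaves = {3,11}. Remove leaf 3 (neighbor: 5).

Answer: 3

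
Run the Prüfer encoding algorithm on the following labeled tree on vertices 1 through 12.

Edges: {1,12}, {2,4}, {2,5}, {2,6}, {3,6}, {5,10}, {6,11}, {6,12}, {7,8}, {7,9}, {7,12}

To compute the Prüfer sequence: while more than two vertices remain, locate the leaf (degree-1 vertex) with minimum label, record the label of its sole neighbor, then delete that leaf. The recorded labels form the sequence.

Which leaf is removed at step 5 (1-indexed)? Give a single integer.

Answer: 9

Derivation:
Step 1: current leaves = {1,3,4,8,9,10,11}. Remove leaf 1 (neighbor: 12).
Step 2: current leaves = {3,4,8,9,10,11}. Remove leaf 3 (neighbor: 6).
Step 3: current leaves = {4,8,9,10,11}. Remove leaf 4 (neighbor: 2).
Step 4: current leaves = {8,9,10,11}. Remove leaf 8 (neighbor: 7).
Step 5: current leaves = {9,10,11}. Remove leaf 9 (neighbor: 7).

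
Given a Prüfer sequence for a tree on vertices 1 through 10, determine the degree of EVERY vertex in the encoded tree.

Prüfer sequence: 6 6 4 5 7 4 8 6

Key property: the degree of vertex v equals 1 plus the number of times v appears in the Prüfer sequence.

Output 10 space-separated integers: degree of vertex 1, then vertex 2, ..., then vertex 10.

Answer: 1 1 1 3 2 4 2 2 1 1

Derivation:
p_1 = 6: count[6] becomes 1
p_2 = 6: count[6] becomes 2
p_3 = 4: count[4] becomes 1
p_4 = 5: count[5] becomes 1
p_5 = 7: count[7] becomes 1
p_6 = 4: count[4] becomes 2
p_7 = 8: count[8] becomes 1
p_8 = 6: count[6] becomes 3
Degrees (1 + count): deg[1]=1+0=1, deg[2]=1+0=1, deg[3]=1+0=1, deg[4]=1+2=3, deg[5]=1+1=2, deg[6]=1+3=4, deg[7]=1+1=2, deg[8]=1+1=2, deg[9]=1+0=1, deg[10]=1+0=1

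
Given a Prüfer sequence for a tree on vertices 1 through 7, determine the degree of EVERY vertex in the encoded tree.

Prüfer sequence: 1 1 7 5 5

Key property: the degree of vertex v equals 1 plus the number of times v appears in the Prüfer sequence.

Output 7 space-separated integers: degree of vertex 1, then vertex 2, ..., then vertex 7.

Answer: 3 1 1 1 3 1 2

Derivation:
p_1 = 1: count[1] becomes 1
p_2 = 1: count[1] becomes 2
p_3 = 7: count[7] becomes 1
p_4 = 5: count[5] becomes 1
p_5 = 5: count[5] becomes 2
Degrees (1 + count): deg[1]=1+2=3, deg[2]=1+0=1, deg[3]=1+0=1, deg[4]=1+0=1, deg[5]=1+2=3, deg[6]=1+0=1, deg[7]=1+1=2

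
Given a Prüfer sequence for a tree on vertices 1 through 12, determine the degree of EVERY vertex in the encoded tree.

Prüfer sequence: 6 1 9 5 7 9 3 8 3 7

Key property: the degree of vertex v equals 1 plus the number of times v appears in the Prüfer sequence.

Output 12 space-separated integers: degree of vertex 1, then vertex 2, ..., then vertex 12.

Answer: 2 1 3 1 2 2 3 2 3 1 1 1

Derivation:
p_1 = 6: count[6] becomes 1
p_2 = 1: count[1] becomes 1
p_3 = 9: count[9] becomes 1
p_4 = 5: count[5] becomes 1
p_5 = 7: count[7] becomes 1
p_6 = 9: count[9] becomes 2
p_7 = 3: count[3] becomes 1
p_8 = 8: count[8] becomes 1
p_9 = 3: count[3] becomes 2
p_10 = 7: count[7] becomes 2
Degrees (1 + count): deg[1]=1+1=2, deg[2]=1+0=1, deg[3]=1+2=3, deg[4]=1+0=1, deg[5]=1+1=2, deg[6]=1+1=2, deg[7]=1+2=3, deg[8]=1+1=2, deg[9]=1+2=3, deg[10]=1+0=1, deg[11]=1+0=1, deg[12]=1+0=1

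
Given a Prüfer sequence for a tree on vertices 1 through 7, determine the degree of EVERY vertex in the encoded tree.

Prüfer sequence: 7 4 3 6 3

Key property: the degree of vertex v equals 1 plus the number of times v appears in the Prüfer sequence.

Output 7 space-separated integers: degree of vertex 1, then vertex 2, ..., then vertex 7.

Answer: 1 1 3 2 1 2 2

Derivation:
p_1 = 7: count[7] becomes 1
p_2 = 4: count[4] becomes 1
p_3 = 3: count[3] becomes 1
p_4 = 6: count[6] becomes 1
p_5 = 3: count[3] becomes 2
Degrees (1 + count): deg[1]=1+0=1, deg[2]=1+0=1, deg[3]=1+2=3, deg[4]=1+1=2, deg[5]=1+0=1, deg[6]=1+1=2, deg[7]=1+1=2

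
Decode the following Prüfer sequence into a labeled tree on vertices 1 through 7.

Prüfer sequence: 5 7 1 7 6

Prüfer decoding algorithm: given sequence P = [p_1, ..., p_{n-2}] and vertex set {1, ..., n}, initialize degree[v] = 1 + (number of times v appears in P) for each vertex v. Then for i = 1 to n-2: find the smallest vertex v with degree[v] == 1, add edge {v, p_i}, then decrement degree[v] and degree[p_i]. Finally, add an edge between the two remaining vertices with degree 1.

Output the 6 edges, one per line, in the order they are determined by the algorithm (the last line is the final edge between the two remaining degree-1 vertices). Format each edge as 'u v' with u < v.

Answer: 2 5
3 7
1 4
1 7
5 6
6 7

Derivation:
Initial degrees: {1:2, 2:1, 3:1, 4:1, 5:2, 6:2, 7:3}
Step 1: smallest deg-1 vertex = 2, p_1 = 5. Add edge {2,5}. Now deg[2]=0, deg[5]=1.
Step 2: smallest deg-1 vertex = 3, p_2 = 7. Add edge {3,7}. Now deg[3]=0, deg[7]=2.
Step 3: smallest deg-1 vertex = 4, p_3 = 1. Add edge {1,4}. Now deg[4]=0, deg[1]=1.
Step 4: smallest deg-1 vertex = 1, p_4 = 7. Add edge {1,7}. Now deg[1]=0, deg[7]=1.
Step 5: smallest deg-1 vertex = 5, p_5 = 6. Add edge {5,6}. Now deg[5]=0, deg[6]=1.
Final: two remaining deg-1 vertices are 6, 7. Add edge {6,7}.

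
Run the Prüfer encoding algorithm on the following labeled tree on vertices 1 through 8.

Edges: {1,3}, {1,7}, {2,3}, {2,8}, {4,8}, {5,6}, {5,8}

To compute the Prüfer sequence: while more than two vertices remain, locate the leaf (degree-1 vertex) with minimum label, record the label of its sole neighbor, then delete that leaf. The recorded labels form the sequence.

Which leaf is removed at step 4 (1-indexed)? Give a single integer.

Step 1: current leaves = {4,6,7}. Remove leaf 4 (neighbor: 8).
Step 2: current leaves = {6,7}. Remove leaf 6 (neighbor: 5).
Step 3: current leaves = {5,7}. Remove leaf 5 (neighbor: 8).
Step 4: current leaves = {7,8}. Remove leaf 7 (neighbor: 1).

Answer: 7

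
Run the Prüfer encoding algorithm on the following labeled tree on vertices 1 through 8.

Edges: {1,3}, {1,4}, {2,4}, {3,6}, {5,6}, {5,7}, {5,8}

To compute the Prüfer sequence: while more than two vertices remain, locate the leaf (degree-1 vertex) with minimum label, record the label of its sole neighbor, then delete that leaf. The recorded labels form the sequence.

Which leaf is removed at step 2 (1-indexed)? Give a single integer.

Answer: 4

Derivation:
Step 1: current leaves = {2,7,8}. Remove leaf 2 (neighbor: 4).
Step 2: current leaves = {4,7,8}. Remove leaf 4 (neighbor: 1).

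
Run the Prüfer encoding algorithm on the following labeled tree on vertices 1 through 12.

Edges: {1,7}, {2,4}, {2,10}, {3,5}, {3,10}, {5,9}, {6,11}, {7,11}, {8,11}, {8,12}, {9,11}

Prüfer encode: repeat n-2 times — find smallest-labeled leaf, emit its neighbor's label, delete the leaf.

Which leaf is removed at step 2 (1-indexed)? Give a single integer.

Step 1: current leaves = {1,4,6,12}. Remove leaf 1 (neighbor: 7).
Step 2: current leaves = {4,6,7,12}. Remove leaf 4 (neighbor: 2).

Answer: 4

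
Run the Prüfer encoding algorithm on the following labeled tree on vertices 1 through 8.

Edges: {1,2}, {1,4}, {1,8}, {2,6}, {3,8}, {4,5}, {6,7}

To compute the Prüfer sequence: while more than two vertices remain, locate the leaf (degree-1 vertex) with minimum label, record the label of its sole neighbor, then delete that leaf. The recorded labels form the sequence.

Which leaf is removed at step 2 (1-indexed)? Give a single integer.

Step 1: current leaves = {3,5,7}. Remove leaf 3 (neighbor: 8).
Step 2: current leaves = {5,7,8}. Remove leaf 5 (neighbor: 4).

Answer: 5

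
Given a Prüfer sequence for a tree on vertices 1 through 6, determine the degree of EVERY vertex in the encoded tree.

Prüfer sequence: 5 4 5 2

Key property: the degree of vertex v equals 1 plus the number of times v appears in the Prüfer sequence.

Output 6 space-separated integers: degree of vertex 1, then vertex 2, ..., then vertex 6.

p_1 = 5: count[5] becomes 1
p_2 = 4: count[4] becomes 1
p_3 = 5: count[5] becomes 2
p_4 = 2: count[2] becomes 1
Degrees (1 + count): deg[1]=1+0=1, deg[2]=1+1=2, deg[3]=1+0=1, deg[4]=1+1=2, deg[5]=1+2=3, deg[6]=1+0=1

Answer: 1 2 1 2 3 1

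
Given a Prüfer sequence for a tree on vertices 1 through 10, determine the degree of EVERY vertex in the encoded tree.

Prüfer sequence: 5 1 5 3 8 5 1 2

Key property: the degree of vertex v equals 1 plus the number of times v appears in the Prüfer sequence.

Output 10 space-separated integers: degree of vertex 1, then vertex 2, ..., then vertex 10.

p_1 = 5: count[5] becomes 1
p_2 = 1: count[1] becomes 1
p_3 = 5: count[5] becomes 2
p_4 = 3: count[3] becomes 1
p_5 = 8: count[8] becomes 1
p_6 = 5: count[5] becomes 3
p_7 = 1: count[1] becomes 2
p_8 = 2: count[2] becomes 1
Degrees (1 + count): deg[1]=1+2=3, deg[2]=1+1=2, deg[3]=1+1=2, deg[4]=1+0=1, deg[5]=1+3=4, deg[6]=1+0=1, deg[7]=1+0=1, deg[8]=1+1=2, deg[9]=1+0=1, deg[10]=1+0=1

Answer: 3 2 2 1 4 1 1 2 1 1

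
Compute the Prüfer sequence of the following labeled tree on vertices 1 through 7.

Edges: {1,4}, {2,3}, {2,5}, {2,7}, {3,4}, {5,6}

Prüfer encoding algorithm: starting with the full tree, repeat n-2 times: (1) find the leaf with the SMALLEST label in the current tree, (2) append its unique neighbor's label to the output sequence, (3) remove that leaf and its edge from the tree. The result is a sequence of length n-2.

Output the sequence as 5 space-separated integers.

Answer: 4 3 2 5 2

Derivation:
Step 1: leaves = {1,6,7}. Remove smallest leaf 1, emit neighbor 4.
Step 2: leaves = {4,6,7}. Remove smallest leaf 4, emit neighbor 3.
Step 3: leaves = {3,6,7}. Remove smallest leaf 3, emit neighbor 2.
Step 4: leaves = {6,7}. Remove smallest leaf 6, emit neighbor 5.
Step 5: leaves = {5,7}. Remove smallest leaf 5, emit neighbor 2.
Done: 2 vertices remain (2, 7). Sequence = [4 3 2 5 2]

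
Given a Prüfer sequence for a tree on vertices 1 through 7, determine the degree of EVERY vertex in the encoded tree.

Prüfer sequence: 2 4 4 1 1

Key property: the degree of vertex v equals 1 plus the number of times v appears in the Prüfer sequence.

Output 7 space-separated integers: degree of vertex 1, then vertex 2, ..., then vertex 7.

Answer: 3 2 1 3 1 1 1

Derivation:
p_1 = 2: count[2] becomes 1
p_2 = 4: count[4] becomes 1
p_3 = 4: count[4] becomes 2
p_4 = 1: count[1] becomes 1
p_5 = 1: count[1] becomes 2
Degrees (1 + count): deg[1]=1+2=3, deg[2]=1+1=2, deg[3]=1+0=1, deg[4]=1+2=3, deg[5]=1+0=1, deg[6]=1+0=1, deg[7]=1+0=1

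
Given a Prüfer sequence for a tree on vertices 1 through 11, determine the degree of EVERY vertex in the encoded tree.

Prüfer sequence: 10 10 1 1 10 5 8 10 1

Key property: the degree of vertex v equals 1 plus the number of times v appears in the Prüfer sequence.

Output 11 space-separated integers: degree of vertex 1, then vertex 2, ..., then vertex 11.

Answer: 4 1 1 1 2 1 1 2 1 5 1

Derivation:
p_1 = 10: count[10] becomes 1
p_2 = 10: count[10] becomes 2
p_3 = 1: count[1] becomes 1
p_4 = 1: count[1] becomes 2
p_5 = 10: count[10] becomes 3
p_6 = 5: count[5] becomes 1
p_7 = 8: count[8] becomes 1
p_8 = 10: count[10] becomes 4
p_9 = 1: count[1] becomes 3
Degrees (1 + count): deg[1]=1+3=4, deg[2]=1+0=1, deg[3]=1+0=1, deg[4]=1+0=1, deg[5]=1+1=2, deg[6]=1+0=1, deg[7]=1+0=1, deg[8]=1+1=2, deg[9]=1+0=1, deg[10]=1+4=5, deg[11]=1+0=1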